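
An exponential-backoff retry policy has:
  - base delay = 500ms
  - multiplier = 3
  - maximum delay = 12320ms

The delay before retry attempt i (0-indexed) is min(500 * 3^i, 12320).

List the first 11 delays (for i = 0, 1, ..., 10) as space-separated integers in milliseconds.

Computing each delay:
  i=0: min(500*3^0, 12320) = 500
  i=1: min(500*3^1, 12320) = 1500
  i=2: min(500*3^2, 12320) = 4500
  i=3: min(500*3^3, 12320) = 12320
  i=4: min(500*3^4, 12320) = 12320
  i=5: min(500*3^5, 12320) = 12320
  i=6: min(500*3^6, 12320) = 12320
  i=7: min(500*3^7, 12320) = 12320
  i=8: min(500*3^8, 12320) = 12320
  i=9: min(500*3^9, 12320) = 12320
  i=10: min(500*3^10, 12320) = 12320

Answer: 500 1500 4500 12320 12320 12320 12320 12320 12320 12320 12320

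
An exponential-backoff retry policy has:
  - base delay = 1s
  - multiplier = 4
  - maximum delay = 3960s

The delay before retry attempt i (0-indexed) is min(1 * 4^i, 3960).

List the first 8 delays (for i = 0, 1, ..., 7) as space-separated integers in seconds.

Computing each delay:
  i=0: min(1*4^0, 3960) = 1
  i=1: min(1*4^1, 3960) = 4
  i=2: min(1*4^2, 3960) = 16
  i=3: min(1*4^3, 3960) = 64
  i=4: min(1*4^4, 3960) = 256
  i=5: min(1*4^5, 3960) = 1024
  i=6: min(1*4^6, 3960) = 3960
  i=7: min(1*4^7, 3960) = 3960

Answer: 1 4 16 64 256 1024 3960 3960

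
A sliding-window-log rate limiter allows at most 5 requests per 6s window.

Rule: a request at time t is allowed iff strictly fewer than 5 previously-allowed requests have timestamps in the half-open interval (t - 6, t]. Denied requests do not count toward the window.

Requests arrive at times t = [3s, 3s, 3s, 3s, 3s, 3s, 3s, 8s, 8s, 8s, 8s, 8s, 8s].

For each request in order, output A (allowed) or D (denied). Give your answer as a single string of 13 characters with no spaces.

Answer: AAAAADDDDDDDD

Derivation:
Tracking allowed requests in the window:
  req#1 t=3s: ALLOW
  req#2 t=3s: ALLOW
  req#3 t=3s: ALLOW
  req#4 t=3s: ALLOW
  req#5 t=3s: ALLOW
  req#6 t=3s: DENY
  req#7 t=3s: DENY
  req#8 t=8s: DENY
  req#9 t=8s: DENY
  req#10 t=8s: DENY
  req#11 t=8s: DENY
  req#12 t=8s: DENY
  req#13 t=8s: DENY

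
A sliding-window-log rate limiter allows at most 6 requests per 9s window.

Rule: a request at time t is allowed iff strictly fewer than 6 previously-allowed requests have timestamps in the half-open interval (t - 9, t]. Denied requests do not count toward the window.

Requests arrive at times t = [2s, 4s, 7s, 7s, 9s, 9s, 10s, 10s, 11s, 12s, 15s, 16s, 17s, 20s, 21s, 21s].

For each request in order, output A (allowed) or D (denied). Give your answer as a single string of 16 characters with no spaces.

Tracking allowed requests in the window:
  req#1 t=2s: ALLOW
  req#2 t=4s: ALLOW
  req#3 t=7s: ALLOW
  req#4 t=7s: ALLOW
  req#5 t=9s: ALLOW
  req#6 t=9s: ALLOW
  req#7 t=10s: DENY
  req#8 t=10s: DENY
  req#9 t=11s: ALLOW
  req#10 t=12s: DENY
  req#11 t=15s: ALLOW
  req#12 t=16s: ALLOW
  req#13 t=17s: ALLOW
  req#14 t=20s: ALLOW
  req#15 t=21s: ALLOW
  req#16 t=21s: ALLOW

Answer: AAAAAADDADAAAAAA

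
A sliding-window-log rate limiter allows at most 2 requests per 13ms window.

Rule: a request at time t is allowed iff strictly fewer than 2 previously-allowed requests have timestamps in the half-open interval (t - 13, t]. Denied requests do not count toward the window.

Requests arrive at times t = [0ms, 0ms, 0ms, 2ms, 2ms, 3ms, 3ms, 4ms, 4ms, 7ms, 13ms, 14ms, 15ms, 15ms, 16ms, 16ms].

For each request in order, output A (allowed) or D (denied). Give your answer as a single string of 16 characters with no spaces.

Tracking allowed requests in the window:
  req#1 t=0ms: ALLOW
  req#2 t=0ms: ALLOW
  req#3 t=0ms: DENY
  req#4 t=2ms: DENY
  req#5 t=2ms: DENY
  req#6 t=3ms: DENY
  req#7 t=3ms: DENY
  req#8 t=4ms: DENY
  req#9 t=4ms: DENY
  req#10 t=7ms: DENY
  req#11 t=13ms: ALLOW
  req#12 t=14ms: ALLOW
  req#13 t=15ms: DENY
  req#14 t=15ms: DENY
  req#15 t=16ms: DENY
  req#16 t=16ms: DENY

Answer: AADDDDDDDDAADDDD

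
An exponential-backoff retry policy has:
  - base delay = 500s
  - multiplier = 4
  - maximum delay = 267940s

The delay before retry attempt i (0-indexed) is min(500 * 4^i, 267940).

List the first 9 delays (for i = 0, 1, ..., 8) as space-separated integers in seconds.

Answer: 500 2000 8000 32000 128000 267940 267940 267940 267940

Derivation:
Computing each delay:
  i=0: min(500*4^0, 267940) = 500
  i=1: min(500*4^1, 267940) = 2000
  i=2: min(500*4^2, 267940) = 8000
  i=3: min(500*4^3, 267940) = 32000
  i=4: min(500*4^4, 267940) = 128000
  i=5: min(500*4^5, 267940) = 267940
  i=6: min(500*4^6, 267940) = 267940
  i=7: min(500*4^7, 267940) = 267940
  i=8: min(500*4^8, 267940) = 267940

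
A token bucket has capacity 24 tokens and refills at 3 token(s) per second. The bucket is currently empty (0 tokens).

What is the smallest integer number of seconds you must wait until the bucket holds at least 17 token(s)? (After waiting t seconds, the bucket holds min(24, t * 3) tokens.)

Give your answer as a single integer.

Need t * 3 >= 17, so t >= 17/3.
Smallest integer t = ceil(17/3) = 6.

Answer: 6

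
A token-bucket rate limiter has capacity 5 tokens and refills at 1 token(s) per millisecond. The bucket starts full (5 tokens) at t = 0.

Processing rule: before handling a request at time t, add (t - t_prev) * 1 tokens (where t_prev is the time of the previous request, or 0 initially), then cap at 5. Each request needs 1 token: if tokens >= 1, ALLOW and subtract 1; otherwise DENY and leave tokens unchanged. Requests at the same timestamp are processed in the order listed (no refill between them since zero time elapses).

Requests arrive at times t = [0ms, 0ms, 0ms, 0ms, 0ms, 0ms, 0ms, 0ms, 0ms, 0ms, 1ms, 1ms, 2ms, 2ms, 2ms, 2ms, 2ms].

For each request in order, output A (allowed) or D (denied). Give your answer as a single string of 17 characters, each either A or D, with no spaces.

Simulating step by step:
  req#1 t=0ms: ALLOW
  req#2 t=0ms: ALLOW
  req#3 t=0ms: ALLOW
  req#4 t=0ms: ALLOW
  req#5 t=0ms: ALLOW
  req#6 t=0ms: DENY
  req#7 t=0ms: DENY
  req#8 t=0ms: DENY
  req#9 t=0ms: DENY
  req#10 t=0ms: DENY
  req#11 t=1ms: ALLOW
  req#12 t=1ms: DENY
  req#13 t=2ms: ALLOW
  req#14 t=2ms: DENY
  req#15 t=2ms: DENY
  req#16 t=2ms: DENY
  req#17 t=2ms: DENY

Answer: AAAAADDDDDADADDDD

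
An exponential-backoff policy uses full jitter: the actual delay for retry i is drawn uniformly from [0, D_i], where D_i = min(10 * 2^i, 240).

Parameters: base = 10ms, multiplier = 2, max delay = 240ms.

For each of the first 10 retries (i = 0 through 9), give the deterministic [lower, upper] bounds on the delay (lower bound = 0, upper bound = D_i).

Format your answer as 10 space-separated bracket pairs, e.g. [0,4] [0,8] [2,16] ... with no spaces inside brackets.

Answer: [0,10] [0,20] [0,40] [0,80] [0,160] [0,240] [0,240] [0,240] [0,240] [0,240]

Derivation:
Computing bounds per retry:
  i=0: D_i=min(10*2^0,240)=10, bounds=[0,10]
  i=1: D_i=min(10*2^1,240)=20, bounds=[0,20]
  i=2: D_i=min(10*2^2,240)=40, bounds=[0,40]
  i=3: D_i=min(10*2^3,240)=80, bounds=[0,80]
  i=4: D_i=min(10*2^4,240)=160, bounds=[0,160]
  i=5: D_i=min(10*2^5,240)=240, bounds=[0,240]
  i=6: D_i=min(10*2^6,240)=240, bounds=[0,240]
  i=7: D_i=min(10*2^7,240)=240, bounds=[0,240]
  i=8: D_i=min(10*2^8,240)=240, bounds=[0,240]
  i=9: D_i=min(10*2^9,240)=240, bounds=[0,240]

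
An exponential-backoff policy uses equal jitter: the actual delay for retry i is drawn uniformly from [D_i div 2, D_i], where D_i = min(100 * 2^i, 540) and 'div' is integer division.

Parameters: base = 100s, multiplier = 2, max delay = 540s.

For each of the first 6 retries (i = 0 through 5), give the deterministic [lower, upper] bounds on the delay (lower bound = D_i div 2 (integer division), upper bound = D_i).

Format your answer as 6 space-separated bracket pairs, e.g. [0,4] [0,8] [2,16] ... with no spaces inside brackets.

Answer: [50,100] [100,200] [200,400] [270,540] [270,540] [270,540]

Derivation:
Computing bounds per retry:
  i=0: D_i=min(100*2^0,540)=100, bounds=[50,100]
  i=1: D_i=min(100*2^1,540)=200, bounds=[100,200]
  i=2: D_i=min(100*2^2,540)=400, bounds=[200,400]
  i=3: D_i=min(100*2^3,540)=540, bounds=[270,540]
  i=4: D_i=min(100*2^4,540)=540, bounds=[270,540]
  i=5: D_i=min(100*2^5,540)=540, bounds=[270,540]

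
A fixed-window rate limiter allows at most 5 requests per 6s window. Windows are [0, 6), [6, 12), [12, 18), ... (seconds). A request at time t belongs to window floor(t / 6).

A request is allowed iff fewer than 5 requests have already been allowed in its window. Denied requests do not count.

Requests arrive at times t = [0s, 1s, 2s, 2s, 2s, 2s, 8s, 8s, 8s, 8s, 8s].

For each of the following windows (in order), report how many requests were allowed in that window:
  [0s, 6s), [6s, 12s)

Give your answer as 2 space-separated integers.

Answer: 5 5

Derivation:
Processing requests:
  req#1 t=0s (window 0): ALLOW
  req#2 t=1s (window 0): ALLOW
  req#3 t=2s (window 0): ALLOW
  req#4 t=2s (window 0): ALLOW
  req#5 t=2s (window 0): ALLOW
  req#6 t=2s (window 0): DENY
  req#7 t=8s (window 1): ALLOW
  req#8 t=8s (window 1): ALLOW
  req#9 t=8s (window 1): ALLOW
  req#10 t=8s (window 1): ALLOW
  req#11 t=8s (window 1): ALLOW

Allowed counts by window: 5 5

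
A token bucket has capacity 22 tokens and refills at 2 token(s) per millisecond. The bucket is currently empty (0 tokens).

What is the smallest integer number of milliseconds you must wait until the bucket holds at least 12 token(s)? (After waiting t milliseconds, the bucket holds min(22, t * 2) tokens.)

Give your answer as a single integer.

Answer: 6

Derivation:
Need t * 2 >= 12, so t >= 12/2.
Smallest integer t = ceil(12/2) = 6.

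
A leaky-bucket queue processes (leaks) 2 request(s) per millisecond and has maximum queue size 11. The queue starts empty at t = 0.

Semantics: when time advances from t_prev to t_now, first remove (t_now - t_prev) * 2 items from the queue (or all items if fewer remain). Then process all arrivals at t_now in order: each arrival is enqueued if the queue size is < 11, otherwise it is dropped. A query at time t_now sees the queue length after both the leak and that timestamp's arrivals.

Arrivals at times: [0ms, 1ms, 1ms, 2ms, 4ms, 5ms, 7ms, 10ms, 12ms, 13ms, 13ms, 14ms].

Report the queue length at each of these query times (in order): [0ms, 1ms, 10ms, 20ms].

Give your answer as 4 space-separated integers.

Answer: 1 2 1 0

Derivation:
Queue lengths at query times:
  query t=0ms: backlog = 1
  query t=1ms: backlog = 2
  query t=10ms: backlog = 1
  query t=20ms: backlog = 0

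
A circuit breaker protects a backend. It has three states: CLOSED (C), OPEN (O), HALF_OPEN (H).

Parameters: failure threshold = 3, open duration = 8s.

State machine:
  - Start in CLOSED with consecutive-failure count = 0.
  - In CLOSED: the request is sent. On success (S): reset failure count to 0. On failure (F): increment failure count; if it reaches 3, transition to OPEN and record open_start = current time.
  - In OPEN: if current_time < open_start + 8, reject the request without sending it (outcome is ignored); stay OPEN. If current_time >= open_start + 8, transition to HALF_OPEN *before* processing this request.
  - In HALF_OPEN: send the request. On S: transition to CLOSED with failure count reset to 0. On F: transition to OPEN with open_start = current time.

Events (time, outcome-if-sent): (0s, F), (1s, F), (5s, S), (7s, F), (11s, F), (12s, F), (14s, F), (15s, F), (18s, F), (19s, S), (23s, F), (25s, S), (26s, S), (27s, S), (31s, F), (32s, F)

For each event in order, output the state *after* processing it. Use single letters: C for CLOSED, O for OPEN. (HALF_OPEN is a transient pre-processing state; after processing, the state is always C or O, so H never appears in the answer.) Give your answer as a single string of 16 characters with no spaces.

State after each event:
  event#1 t=0s outcome=F: state=CLOSED
  event#2 t=1s outcome=F: state=CLOSED
  event#3 t=5s outcome=S: state=CLOSED
  event#4 t=7s outcome=F: state=CLOSED
  event#5 t=11s outcome=F: state=CLOSED
  event#6 t=12s outcome=F: state=OPEN
  event#7 t=14s outcome=F: state=OPEN
  event#8 t=15s outcome=F: state=OPEN
  event#9 t=18s outcome=F: state=OPEN
  event#10 t=19s outcome=S: state=OPEN
  event#11 t=23s outcome=F: state=OPEN
  event#12 t=25s outcome=S: state=OPEN
  event#13 t=26s outcome=S: state=OPEN
  event#14 t=27s outcome=S: state=OPEN
  event#15 t=31s outcome=F: state=OPEN
  event#16 t=32s outcome=F: state=OPEN

Answer: CCCCCOOOOOOOOOOO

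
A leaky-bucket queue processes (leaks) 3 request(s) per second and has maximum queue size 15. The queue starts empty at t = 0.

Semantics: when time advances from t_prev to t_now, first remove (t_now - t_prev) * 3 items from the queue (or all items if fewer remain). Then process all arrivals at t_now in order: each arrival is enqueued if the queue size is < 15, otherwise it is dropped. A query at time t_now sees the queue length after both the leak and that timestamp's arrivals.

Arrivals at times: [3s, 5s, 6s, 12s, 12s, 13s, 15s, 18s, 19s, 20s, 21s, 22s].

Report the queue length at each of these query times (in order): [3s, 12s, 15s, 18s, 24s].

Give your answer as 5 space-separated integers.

Answer: 1 2 1 1 0

Derivation:
Queue lengths at query times:
  query t=3s: backlog = 1
  query t=12s: backlog = 2
  query t=15s: backlog = 1
  query t=18s: backlog = 1
  query t=24s: backlog = 0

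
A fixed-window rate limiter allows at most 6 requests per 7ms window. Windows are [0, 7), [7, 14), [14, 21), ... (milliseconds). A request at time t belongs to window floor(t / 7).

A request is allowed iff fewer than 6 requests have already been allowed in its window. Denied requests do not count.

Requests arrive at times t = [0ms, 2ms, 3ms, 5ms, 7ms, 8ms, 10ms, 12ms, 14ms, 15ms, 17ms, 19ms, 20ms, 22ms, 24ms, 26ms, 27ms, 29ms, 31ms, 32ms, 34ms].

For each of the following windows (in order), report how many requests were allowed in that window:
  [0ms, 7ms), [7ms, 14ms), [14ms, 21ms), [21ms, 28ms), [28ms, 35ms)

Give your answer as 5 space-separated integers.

Processing requests:
  req#1 t=0ms (window 0): ALLOW
  req#2 t=2ms (window 0): ALLOW
  req#3 t=3ms (window 0): ALLOW
  req#4 t=5ms (window 0): ALLOW
  req#5 t=7ms (window 1): ALLOW
  req#6 t=8ms (window 1): ALLOW
  req#7 t=10ms (window 1): ALLOW
  req#8 t=12ms (window 1): ALLOW
  req#9 t=14ms (window 2): ALLOW
  req#10 t=15ms (window 2): ALLOW
  req#11 t=17ms (window 2): ALLOW
  req#12 t=19ms (window 2): ALLOW
  req#13 t=20ms (window 2): ALLOW
  req#14 t=22ms (window 3): ALLOW
  req#15 t=24ms (window 3): ALLOW
  req#16 t=26ms (window 3): ALLOW
  req#17 t=27ms (window 3): ALLOW
  req#18 t=29ms (window 4): ALLOW
  req#19 t=31ms (window 4): ALLOW
  req#20 t=32ms (window 4): ALLOW
  req#21 t=34ms (window 4): ALLOW

Allowed counts by window: 4 4 5 4 4

Answer: 4 4 5 4 4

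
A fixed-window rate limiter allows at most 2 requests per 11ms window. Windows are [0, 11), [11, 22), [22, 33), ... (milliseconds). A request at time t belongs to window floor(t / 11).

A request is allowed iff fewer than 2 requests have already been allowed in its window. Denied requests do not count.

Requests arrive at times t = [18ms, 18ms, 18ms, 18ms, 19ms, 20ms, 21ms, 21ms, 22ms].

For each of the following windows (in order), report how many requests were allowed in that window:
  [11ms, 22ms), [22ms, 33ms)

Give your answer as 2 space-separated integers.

Processing requests:
  req#1 t=18ms (window 1): ALLOW
  req#2 t=18ms (window 1): ALLOW
  req#3 t=18ms (window 1): DENY
  req#4 t=18ms (window 1): DENY
  req#5 t=19ms (window 1): DENY
  req#6 t=20ms (window 1): DENY
  req#7 t=21ms (window 1): DENY
  req#8 t=21ms (window 1): DENY
  req#9 t=22ms (window 2): ALLOW

Allowed counts by window: 2 1

Answer: 2 1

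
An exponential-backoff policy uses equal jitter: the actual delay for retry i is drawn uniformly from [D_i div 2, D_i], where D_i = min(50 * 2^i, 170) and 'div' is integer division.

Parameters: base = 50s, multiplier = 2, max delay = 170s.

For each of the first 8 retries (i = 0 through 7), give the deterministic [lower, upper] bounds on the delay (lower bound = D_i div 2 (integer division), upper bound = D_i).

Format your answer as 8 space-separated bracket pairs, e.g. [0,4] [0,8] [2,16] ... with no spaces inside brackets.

Answer: [25,50] [50,100] [85,170] [85,170] [85,170] [85,170] [85,170] [85,170]

Derivation:
Computing bounds per retry:
  i=0: D_i=min(50*2^0,170)=50, bounds=[25,50]
  i=1: D_i=min(50*2^1,170)=100, bounds=[50,100]
  i=2: D_i=min(50*2^2,170)=170, bounds=[85,170]
  i=3: D_i=min(50*2^3,170)=170, bounds=[85,170]
  i=4: D_i=min(50*2^4,170)=170, bounds=[85,170]
  i=5: D_i=min(50*2^5,170)=170, bounds=[85,170]
  i=6: D_i=min(50*2^6,170)=170, bounds=[85,170]
  i=7: D_i=min(50*2^7,170)=170, bounds=[85,170]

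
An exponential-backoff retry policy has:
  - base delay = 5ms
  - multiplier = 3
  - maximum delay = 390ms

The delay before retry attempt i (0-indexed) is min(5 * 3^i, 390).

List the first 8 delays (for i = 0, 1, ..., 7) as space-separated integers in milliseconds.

Answer: 5 15 45 135 390 390 390 390

Derivation:
Computing each delay:
  i=0: min(5*3^0, 390) = 5
  i=1: min(5*3^1, 390) = 15
  i=2: min(5*3^2, 390) = 45
  i=3: min(5*3^3, 390) = 135
  i=4: min(5*3^4, 390) = 390
  i=5: min(5*3^5, 390) = 390
  i=6: min(5*3^6, 390) = 390
  i=7: min(5*3^7, 390) = 390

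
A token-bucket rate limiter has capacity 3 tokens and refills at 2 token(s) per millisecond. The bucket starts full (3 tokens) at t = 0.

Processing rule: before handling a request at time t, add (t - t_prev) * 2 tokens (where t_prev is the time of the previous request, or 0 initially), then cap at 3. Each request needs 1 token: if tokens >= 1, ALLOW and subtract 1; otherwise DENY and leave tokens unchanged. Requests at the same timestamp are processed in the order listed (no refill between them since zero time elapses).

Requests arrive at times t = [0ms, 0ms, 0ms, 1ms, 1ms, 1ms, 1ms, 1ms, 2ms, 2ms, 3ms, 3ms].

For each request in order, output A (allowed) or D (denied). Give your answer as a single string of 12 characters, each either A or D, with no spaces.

Answer: AAAAADDDAAAA

Derivation:
Simulating step by step:
  req#1 t=0ms: ALLOW
  req#2 t=0ms: ALLOW
  req#3 t=0ms: ALLOW
  req#4 t=1ms: ALLOW
  req#5 t=1ms: ALLOW
  req#6 t=1ms: DENY
  req#7 t=1ms: DENY
  req#8 t=1ms: DENY
  req#9 t=2ms: ALLOW
  req#10 t=2ms: ALLOW
  req#11 t=3ms: ALLOW
  req#12 t=3ms: ALLOW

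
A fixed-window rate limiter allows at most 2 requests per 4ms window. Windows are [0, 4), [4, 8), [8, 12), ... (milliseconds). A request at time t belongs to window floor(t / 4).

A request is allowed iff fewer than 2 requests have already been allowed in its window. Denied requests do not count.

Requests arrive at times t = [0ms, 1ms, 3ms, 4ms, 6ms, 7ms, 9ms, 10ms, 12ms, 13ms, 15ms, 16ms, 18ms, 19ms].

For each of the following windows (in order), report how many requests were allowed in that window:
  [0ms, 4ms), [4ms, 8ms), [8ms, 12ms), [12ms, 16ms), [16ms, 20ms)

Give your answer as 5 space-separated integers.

Processing requests:
  req#1 t=0ms (window 0): ALLOW
  req#2 t=1ms (window 0): ALLOW
  req#3 t=3ms (window 0): DENY
  req#4 t=4ms (window 1): ALLOW
  req#5 t=6ms (window 1): ALLOW
  req#6 t=7ms (window 1): DENY
  req#7 t=9ms (window 2): ALLOW
  req#8 t=10ms (window 2): ALLOW
  req#9 t=12ms (window 3): ALLOW
  req#10 t=13ms (window 3): ALLOW
  req#11 t=15ms (window 3): DENY
  req#12 t=16ms (window 4): ALLOW
  req#13 t=18ms (window 4): ALLOW
  req#14 t=19ms (window 4): DENY

Allowed counts by window: 2 2 2 2 2

Answer: 2 2 2 2 2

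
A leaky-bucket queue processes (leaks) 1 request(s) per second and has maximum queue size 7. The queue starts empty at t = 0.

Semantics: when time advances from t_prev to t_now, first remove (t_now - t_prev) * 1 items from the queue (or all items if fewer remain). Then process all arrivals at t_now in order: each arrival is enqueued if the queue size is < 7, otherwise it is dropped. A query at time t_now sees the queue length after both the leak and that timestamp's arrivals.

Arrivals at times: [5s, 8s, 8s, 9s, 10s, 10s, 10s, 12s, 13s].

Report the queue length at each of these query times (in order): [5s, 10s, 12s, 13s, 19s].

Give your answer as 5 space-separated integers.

Answer: 1 4 3 3 0

Derivation:
Queue lengths at query times:
  query t=5s: backlog = 1
  query t=10s: backlog = 4
  query t=12s: backlog = 3
  query t=13s: backlog = 3
  query t=19s: backlog = 0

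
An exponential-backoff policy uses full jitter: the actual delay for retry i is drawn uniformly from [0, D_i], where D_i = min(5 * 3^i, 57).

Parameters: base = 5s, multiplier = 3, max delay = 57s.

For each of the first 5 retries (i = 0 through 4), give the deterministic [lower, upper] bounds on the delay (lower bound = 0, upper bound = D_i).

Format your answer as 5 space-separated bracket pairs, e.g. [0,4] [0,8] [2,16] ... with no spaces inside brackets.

Answer: [0,5] [0,15] [0,45] [0,57] [0,57]

Derivation:
Computing bounds per retry:
  i=0: D_i=min(5*3^0,57)=5, bounds=[0,5]
  i=1: D_i=min(5*3^1,57)=15, bounds=[0,15]
  i=2: D_i=min(5*3^2,57)=45, bounds=[0,45]
  i=3: D_i=min(5*3^3,57)=57, bounds=[0,57]
  i=4: D_i=min(5*3^4,57)=57, bounds=[0,57]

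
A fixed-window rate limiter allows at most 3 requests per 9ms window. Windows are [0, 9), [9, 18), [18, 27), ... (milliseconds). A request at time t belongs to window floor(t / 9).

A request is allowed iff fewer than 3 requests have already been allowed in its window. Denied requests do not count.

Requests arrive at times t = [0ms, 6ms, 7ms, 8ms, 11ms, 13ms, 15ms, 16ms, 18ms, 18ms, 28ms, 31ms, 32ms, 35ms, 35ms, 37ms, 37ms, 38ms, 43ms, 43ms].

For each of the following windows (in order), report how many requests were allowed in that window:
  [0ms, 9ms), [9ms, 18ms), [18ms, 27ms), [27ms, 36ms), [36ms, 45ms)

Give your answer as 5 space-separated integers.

Processing requests:
  req#1 t=0ms (window 0): ALLOW
  req#2 t=6ms (window 0): ALLOW
  req#3 t=7ms (window 0): ALLOW
  req#4 t=8ms (window 0): DENY
  req#5 t=11ms (window 1): ALLOW
  req#6 t=13ms (window 1): ALLOW
  req#7 t=15ms (window 1): ALLOW
  req#8 t=16ms (window 1): DENY
  req#9 t=18ms (window 2): ALLOW
  req#10 t=18ms (window 2): ALLOW
  req#11 t=28ms (window 3): ALLOW
  req#12 t=31ms (window 3): ALLOW
  req#13 t=32ms (window 3): ALLOW
  req#14 t=35ms (window 3): DENY
  req#15 t=35ms (window 3): DENY
  req#16 t=37ms (window 4): ALLOW
  req#17 t=37ms (window 4): ALLOW
  req#18 t=38ms (window 4): ALLOW
  req#19 t=43ms (window 4): DENY
  req#20 t=43ms (window 4): DENY

Allowed counts by window: 3 3 2 3 3

Answer: 3 3 2 3 3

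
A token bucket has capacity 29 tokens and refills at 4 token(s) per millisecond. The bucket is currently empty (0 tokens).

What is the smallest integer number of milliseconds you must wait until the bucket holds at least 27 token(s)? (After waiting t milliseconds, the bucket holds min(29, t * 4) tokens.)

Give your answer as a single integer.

Need t * 4 >= 27, so t >= 27/4.
Smallest integer t = ceil(27/4) = 7.

Answer: 7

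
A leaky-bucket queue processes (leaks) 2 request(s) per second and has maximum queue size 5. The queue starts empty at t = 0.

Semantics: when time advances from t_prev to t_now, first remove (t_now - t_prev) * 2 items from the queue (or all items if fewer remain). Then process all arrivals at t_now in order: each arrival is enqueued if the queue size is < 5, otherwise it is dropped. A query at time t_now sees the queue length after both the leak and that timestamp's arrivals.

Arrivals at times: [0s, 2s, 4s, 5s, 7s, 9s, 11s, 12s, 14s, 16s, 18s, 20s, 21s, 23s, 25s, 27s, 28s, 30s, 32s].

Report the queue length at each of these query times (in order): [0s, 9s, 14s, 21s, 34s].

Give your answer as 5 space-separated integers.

Queue lengths at query times:
  query t=0s: backlog = 1
  query t=9s: backlog = 1
  query t=14s: backlog = 1
  query t=21s: backlog = 1
  query t=34s: backlog = 0

Answer: 1 1 1 1 0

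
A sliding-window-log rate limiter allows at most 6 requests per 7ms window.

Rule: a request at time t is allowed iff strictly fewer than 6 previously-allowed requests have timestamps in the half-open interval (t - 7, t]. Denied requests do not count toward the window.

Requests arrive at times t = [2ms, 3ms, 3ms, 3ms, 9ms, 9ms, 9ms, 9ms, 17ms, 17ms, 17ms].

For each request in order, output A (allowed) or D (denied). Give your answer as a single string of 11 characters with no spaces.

Tracking allowed requests in the window:
  req#1 t=2ms: ALLOW
  req#2 t=3ms: ALLOW
  req#3 t=3ms: ALLOW
  req#4 t=3ms: ALLOW
  req#5 t=9ms: ALLOW
  req#6 t=9ms: ALLOW
  req#7 t=9ms: ALLOW
  req#8 t=9ms: DENY
  req#9 t=17ms: ALLOW
  req#10 t=17ms: ALLOW
  req#11 t=17ms: ALLOW

Answer: AAAAAAADAAA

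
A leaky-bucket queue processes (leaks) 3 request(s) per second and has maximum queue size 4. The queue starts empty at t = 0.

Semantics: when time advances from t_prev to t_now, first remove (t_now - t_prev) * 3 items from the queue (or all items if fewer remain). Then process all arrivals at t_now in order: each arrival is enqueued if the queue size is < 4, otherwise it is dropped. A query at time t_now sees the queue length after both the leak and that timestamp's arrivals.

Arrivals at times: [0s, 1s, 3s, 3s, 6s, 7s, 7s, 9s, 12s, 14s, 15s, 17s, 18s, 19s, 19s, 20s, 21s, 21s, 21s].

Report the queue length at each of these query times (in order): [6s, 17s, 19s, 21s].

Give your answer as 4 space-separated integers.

Answer: 1 1 2 3

Derivation:
Queue lengths at query times:
  query t=6s: backlog = 1
  query t=17s: backlog = 1
  query t=19s: backlog = 2
  query t=21s: backlog = 3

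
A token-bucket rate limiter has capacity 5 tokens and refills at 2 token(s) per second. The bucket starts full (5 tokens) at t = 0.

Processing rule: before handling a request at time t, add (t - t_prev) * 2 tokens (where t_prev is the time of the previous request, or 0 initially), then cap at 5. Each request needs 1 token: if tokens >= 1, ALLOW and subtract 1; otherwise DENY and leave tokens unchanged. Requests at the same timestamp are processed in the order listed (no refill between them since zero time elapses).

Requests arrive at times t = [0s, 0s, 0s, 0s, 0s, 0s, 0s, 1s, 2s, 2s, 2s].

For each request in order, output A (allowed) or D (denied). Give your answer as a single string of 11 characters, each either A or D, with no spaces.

Answer: AAAAADDAAAA

Derivation:
Simulating step by step:
  req#1 t=0s: ALLOW
  req#2 t=0s: ALLOW
  req#3 t=0s: ALLOW
  req#4 t=0s: ALLOW
  req#5 t=0s: ALLOW
  req#6 t=0s: DENY
  req#7 t=0s: DENY
  req#8 t=1s: ALLOW
  req#9 t=2s: ALLOW
  req#10 t=2s: ALLOW
  req#11 t=2s: ALLOW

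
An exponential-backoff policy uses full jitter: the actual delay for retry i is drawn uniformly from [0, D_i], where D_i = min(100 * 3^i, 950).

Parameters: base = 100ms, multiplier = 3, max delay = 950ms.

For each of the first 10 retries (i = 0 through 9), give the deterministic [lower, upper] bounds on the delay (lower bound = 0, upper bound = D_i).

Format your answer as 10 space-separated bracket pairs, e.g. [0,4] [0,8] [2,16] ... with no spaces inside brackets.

Answer: [0,100] [0,300] [0,900] [0,950] [0,950] [0,950] [0,950] [0,950] [0,950] [0,950]

Derivation:
Computing bounds per retry:
  i=0: D_i=min(100*3^0,950)=100, bounds=[0,100]
  i=1: D_i=min(100*3^1,950)=300, bounds=[0,300]
  i=2: D_i=min(100*3^2,950)=900, bounds=[0,900]
  i=3: D_i=min(100*3^3,950)=950, bounds=[0,950]
  i=4: D_i=min(100*3^4,950)=950, bounds=[0,950]
  i=5: D_i=min(100*3^5,950)=950, bounds=[0,950]
  i=6: D_i=min(100*3^6,950)=950, bounds=[0,950]
  i=7: D_i=min(100*3^7,950)=950, bounds=[0,950]
  i=8: D_i=min(100*3^8,950)=950, bounds=[0,950]
  i=9: D_i=min(100*3^9,950)=950, bounds=[0,950]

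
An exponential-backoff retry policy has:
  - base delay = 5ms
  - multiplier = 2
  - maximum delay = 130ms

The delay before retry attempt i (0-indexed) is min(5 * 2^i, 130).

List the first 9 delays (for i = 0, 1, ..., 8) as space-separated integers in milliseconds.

Computing each delay:
  i=0: min(5*2^0, 130) = 5
  i=1: min(5*2^1, 130) = 10
  i=2: min(5*2^2, 130) = 20
  i=3: min(5*2^3, 130) = 40
  i=4: min(5*2^4, 130) = 80
  i=5: min(5*2^5, 130) = 130
  i=6: min(5*2^6, 130) = 130
  i=7: min(5*2^7, 130) = 130
  i=8: min(5*2^8, 130) = 130

Answer: 5 10 20 40 80 130 130 130 130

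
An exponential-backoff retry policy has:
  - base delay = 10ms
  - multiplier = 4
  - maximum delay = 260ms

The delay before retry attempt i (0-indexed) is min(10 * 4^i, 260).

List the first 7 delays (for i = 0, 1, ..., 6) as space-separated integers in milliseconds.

Answer: 10 40 160 260 260 260 260

Derivation:
Computing each delay:
  i=0: min(10*4^0, 260) = 10
  i=1: min(10*4^1, 260) = 40
  i=2: min(10*4^2, 260) = 160
  i=3: min(10*4^3, 260) = 260
  i=4: min(10*4^4, 260) = 260
  i=5: min(10*4^5, 260) = 260
  i=6: min(10*4^6, 260) = 260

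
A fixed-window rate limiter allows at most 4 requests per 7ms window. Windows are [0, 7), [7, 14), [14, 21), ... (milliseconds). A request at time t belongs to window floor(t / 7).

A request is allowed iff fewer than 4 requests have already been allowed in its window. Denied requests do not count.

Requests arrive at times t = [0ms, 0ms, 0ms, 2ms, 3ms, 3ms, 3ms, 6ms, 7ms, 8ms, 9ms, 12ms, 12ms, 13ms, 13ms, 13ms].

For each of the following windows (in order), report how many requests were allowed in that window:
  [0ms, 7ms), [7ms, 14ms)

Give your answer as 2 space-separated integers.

Answer: 4 4

Derivation:
Processing requests:
  req#1 t=0ms (window 0): ALLOW
  req#2 t=0ms (window 0): ALLOW
  req#3 t=0ms (window 0): ALLOW
  req#4 t=2ms (window 0): ALLOW
  req#5 t=3ms (window 0): DENY
  req#6 t=3ms (window 0): DENY
  req#7 t=3ms (window 0): DENY
  req#8 t=6ms (window 0): DENY
  req#9 t=7ms (window 1): ALLOW
  req#10 t=8ms (window 1): ALLOW
  req#11 t=9ms (window 1): ALLOW
  req#12 t=12ms (window 1): ALLOW
  req#13 t=12ms (window 1): DENY
  req#14 t=13ms (window 1): DENY
  req#15 t=13ms (window 1): DENY
  req#16 t=13ms (window 1): DENY

Allowed counts by window: 4 4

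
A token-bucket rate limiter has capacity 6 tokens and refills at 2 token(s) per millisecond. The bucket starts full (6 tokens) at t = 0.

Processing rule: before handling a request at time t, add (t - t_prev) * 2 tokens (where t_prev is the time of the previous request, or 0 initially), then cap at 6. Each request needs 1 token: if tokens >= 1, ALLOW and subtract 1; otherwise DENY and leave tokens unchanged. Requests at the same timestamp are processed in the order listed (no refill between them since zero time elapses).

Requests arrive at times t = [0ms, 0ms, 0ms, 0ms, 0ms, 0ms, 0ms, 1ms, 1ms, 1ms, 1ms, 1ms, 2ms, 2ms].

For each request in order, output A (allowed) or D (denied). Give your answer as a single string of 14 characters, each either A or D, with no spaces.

Simulating step by step:
  req#1 t=0ms: ALLOW
  req#2 t=0ms: ALLOW
  req#3 t=0ms: ALLOW
  req#4 t=0ms: ALLOW
  req#5 t=0ms: ALLOW
  req#6 t=0ms: ALLOW
  req#7 t=0ms: DENY
  req#8 t=1ms: ALLOW
  req#9 t=1ms: ALLOW
  req#10 t=1ms: DENY
  req#11 t=1ms: DENY
  req#12 t=1ms: DENY
  req#13 t=2ms: ALLOW
  req#14 t=2ms: ALLOW

Answer: AAAAAADAADDDAA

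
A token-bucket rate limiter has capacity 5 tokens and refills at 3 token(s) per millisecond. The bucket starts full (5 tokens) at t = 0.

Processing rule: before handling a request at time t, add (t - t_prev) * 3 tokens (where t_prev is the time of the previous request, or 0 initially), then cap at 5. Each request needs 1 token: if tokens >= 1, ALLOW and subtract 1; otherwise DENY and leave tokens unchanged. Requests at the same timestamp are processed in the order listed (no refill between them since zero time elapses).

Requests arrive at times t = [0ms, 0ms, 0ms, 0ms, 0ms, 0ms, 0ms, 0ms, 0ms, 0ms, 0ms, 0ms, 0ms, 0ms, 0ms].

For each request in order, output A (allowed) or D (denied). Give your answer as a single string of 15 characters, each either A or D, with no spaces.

Simulating step by step:
  req#1 t=0ms: ALLOW
  req#2 t=0ms: ALLOW
  req#3 t=0ms: ALLOW
  req#4 t=0ms: ALLOW
  req#5 t=0ms: ALLOW
  req#6 t=0ms: DENY
  req#7 t=0ms: DENY
  req#8 t=0ms: DENY
  req#9 t=0ms: DENY
  req#10 t=0ms: DENY
  req#11 t=0ms: DENY
  req#12 t=0ms: DENY
  req#13 t=0ms: DENY
  req#14 t=0ms: DENY
  req#15 t=0ms: DENY

Answer: AAAAADDDDDDDDDD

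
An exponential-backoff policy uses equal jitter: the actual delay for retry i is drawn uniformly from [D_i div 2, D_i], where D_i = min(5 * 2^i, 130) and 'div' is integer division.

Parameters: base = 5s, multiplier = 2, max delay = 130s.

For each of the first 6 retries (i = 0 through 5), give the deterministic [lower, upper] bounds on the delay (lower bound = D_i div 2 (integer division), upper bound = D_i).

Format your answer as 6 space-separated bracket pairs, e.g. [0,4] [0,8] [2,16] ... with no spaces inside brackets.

Computing bounds per retry:
  i=0: D_i=min(5*2^0,130)=5, bounds=[2,5]
  i=1: D_i=min(5*2^1,130)=10, bounds=[5,10]
  i=2: D_i=min(5*2^2,130)=20, bounds=[10,20]
  i=3: D_i=min(5*2^3,130)=40, bounds=[20,40]
  i=4: D_i=min(5*2^4,130)=80, bounds=[40,80]
  i=5: D_i=min(5*2^5,130)=130, bounds=[65,130]

Answer: [2,5] [5,10] [10,20] [20,40] [40,80] [65,130]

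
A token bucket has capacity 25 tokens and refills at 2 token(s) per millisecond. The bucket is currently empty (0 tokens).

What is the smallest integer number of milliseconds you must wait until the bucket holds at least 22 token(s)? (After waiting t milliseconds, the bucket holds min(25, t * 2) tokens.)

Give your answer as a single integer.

Need t * 2 >= 22, so t >= 22/2.
Smallest integer t = ceil(22/2) = 11.

Answer: 11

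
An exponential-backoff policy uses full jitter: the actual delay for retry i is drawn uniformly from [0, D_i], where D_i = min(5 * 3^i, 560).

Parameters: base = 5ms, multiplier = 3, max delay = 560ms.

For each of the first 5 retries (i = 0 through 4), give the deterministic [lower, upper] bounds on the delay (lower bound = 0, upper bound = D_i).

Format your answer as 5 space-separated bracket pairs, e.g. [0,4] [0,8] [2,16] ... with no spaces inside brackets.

Answer: [0,5] [0,15] [0,45] [0,135] [0,405]

Derivation:
Computing bounds per retry:
  i=0: D_i=min(5*3^0,560)=5, bounds=[0,5]
  i=1: D_i=min(5*3^1,560)=15, bounds=[0,15]
  i=2: D_i=min(5*3^2,560)=45, bounds=[0,45]
  i=3: D_i=min(5*3^3,560)=135, bounds=[0,135]
  i=4: D_i=min(5*3^4,560)=405, bounds=[0,405]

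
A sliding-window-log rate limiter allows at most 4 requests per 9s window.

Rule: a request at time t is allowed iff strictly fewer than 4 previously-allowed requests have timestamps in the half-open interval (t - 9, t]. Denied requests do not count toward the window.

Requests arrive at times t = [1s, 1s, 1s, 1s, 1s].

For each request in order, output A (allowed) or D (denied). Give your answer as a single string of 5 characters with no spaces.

Answer: AAAAD

Derivation:
Tracking allowed requests in the window:
  req#1 t=1s: ALLOW
  req#2 t=1s: ALLOW
  req#3 t=1s: ALLOW
  req#4 t=1s: ALLOW
  req#5 t=1s: DENY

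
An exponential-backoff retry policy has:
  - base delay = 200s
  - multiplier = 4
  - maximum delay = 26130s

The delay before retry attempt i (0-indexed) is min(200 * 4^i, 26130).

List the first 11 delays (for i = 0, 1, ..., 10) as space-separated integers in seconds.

Answer: 200 800 3200 12800 26130 26130 26130 26130 26130 26130 26130

Derivation:
Computing each delay:
  i=0: min(200*4^0, 26130) = 200
  i=1: min(200*4^1, 26130) = 800
  i=2: min(200*4^2, 26130) = 3200
  i=3: min(200*4^3, 26130) = 12800
  i=4: min(200*4^4, 26130) = 26130
  i=5: min(200*4^5, 26130) = 26130
  i=6: min(200*4^6, 26130) = 26130
  i=7: min(200*4^7, 26130) = 26130
  i=8: min(200*4^8, 26130) = 26130
  i=9: min(200*4^9, 26130) = 26130
  i=10: min(200*4^10, 26130) = 26130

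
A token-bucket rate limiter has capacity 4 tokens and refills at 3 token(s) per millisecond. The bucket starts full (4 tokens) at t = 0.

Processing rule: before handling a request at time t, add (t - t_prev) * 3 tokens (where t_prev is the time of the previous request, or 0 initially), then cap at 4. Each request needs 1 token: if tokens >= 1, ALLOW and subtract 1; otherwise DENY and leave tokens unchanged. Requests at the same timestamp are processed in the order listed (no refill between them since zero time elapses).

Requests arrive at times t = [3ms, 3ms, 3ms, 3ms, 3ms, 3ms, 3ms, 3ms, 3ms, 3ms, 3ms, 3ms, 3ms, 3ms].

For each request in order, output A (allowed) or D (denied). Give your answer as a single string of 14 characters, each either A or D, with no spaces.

Answer: AAAADDDDDDDDDD

Derivation:
Simulating step by step:
  req#1 t=3ms: ALLOW
  req#2 t=3ms: ALLOW
  req#3 t=3ms: ALLOW
  req#4 t=3ms: ALLOW
  req#5 t=3ms: DENY
  req#6 t=3ms: DENY
  req#7 t=3ms: DENY
  req#8 t=3ms: DENY
  req#9 t=3ms: DENY
  req#10 t=3ms: DENY
  req#11 t=3ms: DENY
  req#12 t=3ms: DENY
  req#13 t=3ms: DENY
  req#14 t=3ms: DENY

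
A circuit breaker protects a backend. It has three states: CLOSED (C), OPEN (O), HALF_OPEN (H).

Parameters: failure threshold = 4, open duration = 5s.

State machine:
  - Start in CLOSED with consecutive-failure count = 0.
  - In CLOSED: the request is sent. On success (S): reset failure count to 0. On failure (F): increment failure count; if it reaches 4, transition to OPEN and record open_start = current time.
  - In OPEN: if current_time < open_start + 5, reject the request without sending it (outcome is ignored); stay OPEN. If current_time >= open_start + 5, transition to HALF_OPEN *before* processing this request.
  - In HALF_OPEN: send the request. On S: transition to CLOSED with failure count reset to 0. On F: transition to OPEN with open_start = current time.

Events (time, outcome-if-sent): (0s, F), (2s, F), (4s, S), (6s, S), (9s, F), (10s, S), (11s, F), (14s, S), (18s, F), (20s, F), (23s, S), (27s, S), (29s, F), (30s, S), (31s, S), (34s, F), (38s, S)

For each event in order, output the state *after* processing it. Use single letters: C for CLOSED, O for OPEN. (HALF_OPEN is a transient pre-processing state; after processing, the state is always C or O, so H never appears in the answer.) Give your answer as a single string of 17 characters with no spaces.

State after each event:
  event#1 t=0s outcome=F: state=CLOSED
  event#2 t=2s outcome=F: state=CLOSED
  event#3 t=4s outcome=S: state=CLOSED
  event#4 t=6s outcome=S: state=CLOSED
  event#5 t=9s outcome=F: state=CLOSED
  event#6 t=10s outcome=S: state=CLOSED
  event#7 t=11s outcome=F: state=CLOSED
  event#8 t=14s outcome=S: state=CLOSED
  event#9 t=18s outcome=F: state=CLOSED
  event#10 t=20s outcome=F: state=CLOSED
  event#11 t=23s outcome=S: state=CLOSED
  event#12 t=27s outcome=S: state=CLOSED
  event#13 t=29s outcome=F: state=CLOSED
  event#14 t=30s outcome=S: state=CLOSED
  event#15 t=31s outcome=S: state=CLOSED
  event#16 t=34s outcome=F: state=CLOSED
  event#17 t=38s outcome=S: state=CLOSED

Answer: CCCCCCCCCCCCCCCCC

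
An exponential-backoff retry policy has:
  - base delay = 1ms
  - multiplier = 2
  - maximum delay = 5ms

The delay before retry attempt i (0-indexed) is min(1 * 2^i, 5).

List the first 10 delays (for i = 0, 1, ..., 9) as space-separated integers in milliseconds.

Answer: 1 2 4 5 5 5 5 5 5 5

Derivation:
Computing each delay:
  i=0: min(1*2^0, 5) = 1
  i=1: min(1*2^1, 5) = 2
  i=2: min(1*2^2, 5) = 4
  i=3: min(1*2^3, 5) = 5
  i=4: min(1*2^4, 5) = 5
  i=5: min(1*2^5, 5) = 5
  i=6: min(1*2^6, 5) = 5
  i=7: min(1*2^7, 5) = 5
  i=8: min(1*2^8, 5) = 5
  i=9: min(1*2^9, 5) = 5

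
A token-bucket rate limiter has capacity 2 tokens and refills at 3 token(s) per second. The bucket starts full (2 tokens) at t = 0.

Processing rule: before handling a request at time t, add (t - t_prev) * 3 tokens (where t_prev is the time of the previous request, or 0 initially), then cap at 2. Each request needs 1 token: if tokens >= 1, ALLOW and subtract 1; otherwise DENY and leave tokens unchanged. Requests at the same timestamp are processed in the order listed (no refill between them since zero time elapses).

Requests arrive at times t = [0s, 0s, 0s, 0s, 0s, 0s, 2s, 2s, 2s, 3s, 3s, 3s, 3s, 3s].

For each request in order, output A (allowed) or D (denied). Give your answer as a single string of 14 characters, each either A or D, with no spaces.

Answer: AADDDDAADAADDD

Derivation:
Simulating step by step:
  req#1 t=0s: ALLOW
  req#2 t=0s: ALLOW
  req#3 t=0s: DENY
  req#4 t=0s: DENY
  req#5 t=0s: DENY
  req#6 t=0s: DENY
  req#7 t=2s: ALLOW
  req#8 t=2s: ALLOW
  req#9 t=2s: DENY
  req#10 t=3s: ALLOW
  req#11 t=3s: ALLOW
  req#12 t=3s: DENY
  req#13 t=3s: DENY
  req#14 t=3s: DENY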